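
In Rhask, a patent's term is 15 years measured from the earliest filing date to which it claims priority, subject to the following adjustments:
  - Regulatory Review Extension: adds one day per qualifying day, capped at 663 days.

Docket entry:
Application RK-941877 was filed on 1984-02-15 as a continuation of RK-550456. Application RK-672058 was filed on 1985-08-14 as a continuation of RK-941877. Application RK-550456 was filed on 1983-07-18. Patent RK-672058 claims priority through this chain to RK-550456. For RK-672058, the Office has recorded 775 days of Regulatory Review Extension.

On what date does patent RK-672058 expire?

2000-05-11

Earliest priority filing: 18 July 1983.
Base term: 18 July 1983 + 15 years → 18 July 1998.
Regulatory Review Extension: 775 days claimed exceeds the 663-day cap, so +663 days → 11 May 2000.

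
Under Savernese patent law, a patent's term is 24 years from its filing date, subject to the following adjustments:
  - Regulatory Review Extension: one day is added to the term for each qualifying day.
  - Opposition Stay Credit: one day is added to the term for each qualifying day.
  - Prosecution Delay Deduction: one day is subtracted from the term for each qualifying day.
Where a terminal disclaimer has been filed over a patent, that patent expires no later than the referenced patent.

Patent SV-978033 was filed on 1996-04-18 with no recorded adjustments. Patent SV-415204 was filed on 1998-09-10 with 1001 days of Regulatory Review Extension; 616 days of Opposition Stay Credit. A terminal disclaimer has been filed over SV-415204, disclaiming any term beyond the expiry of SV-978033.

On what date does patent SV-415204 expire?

April 18, 2020

Natural term of SV-415204:
  Base: filing + 24 years → 10 September 2022.
  Regulatory Review Extension: +1001 days → 7 June 2025.
  Opposition Stay Credit: +616 days → 13 February 2027.
Expiry of referenced patent SV-978033:
  Base: filing + 24 years → 18 April 2020.
Terminal disclaimer: SV-415204 expires on the earlier of 13 February 2027 and 18 April 2020.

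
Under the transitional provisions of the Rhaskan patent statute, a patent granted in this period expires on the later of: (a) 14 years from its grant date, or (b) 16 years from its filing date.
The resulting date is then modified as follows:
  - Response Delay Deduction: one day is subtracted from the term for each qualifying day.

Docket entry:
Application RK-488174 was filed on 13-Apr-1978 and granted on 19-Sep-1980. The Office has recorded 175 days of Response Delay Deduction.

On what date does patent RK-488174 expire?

(a) grant + 14 years → 19 September 1994.
(b) filing + 16 years → 13 April 1994.
Later of the two: 19 September 1994.
Response Delay Deduction: −175 days → 28 March 1994.

1994-03-28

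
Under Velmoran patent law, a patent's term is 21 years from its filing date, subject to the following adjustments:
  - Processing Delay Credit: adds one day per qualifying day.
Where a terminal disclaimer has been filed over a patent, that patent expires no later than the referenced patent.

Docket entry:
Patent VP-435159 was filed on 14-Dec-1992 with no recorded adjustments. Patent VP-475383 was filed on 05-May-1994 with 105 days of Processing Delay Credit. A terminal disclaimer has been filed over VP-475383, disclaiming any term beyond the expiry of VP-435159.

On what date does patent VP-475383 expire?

December 14, 2013

Natural term of VP-475383:
  Base: filing + 21 years → 5 May 2015.
  Processing Delay Credit: +105 days → 18 August 2015.
Expiry of referenced patent VP-435159:
  Base: filing + 21 years → 14 December 2013.
Terminal disclaimer: VP-475383 expires on the earlier of 18 August 2015 and 14 December 2013.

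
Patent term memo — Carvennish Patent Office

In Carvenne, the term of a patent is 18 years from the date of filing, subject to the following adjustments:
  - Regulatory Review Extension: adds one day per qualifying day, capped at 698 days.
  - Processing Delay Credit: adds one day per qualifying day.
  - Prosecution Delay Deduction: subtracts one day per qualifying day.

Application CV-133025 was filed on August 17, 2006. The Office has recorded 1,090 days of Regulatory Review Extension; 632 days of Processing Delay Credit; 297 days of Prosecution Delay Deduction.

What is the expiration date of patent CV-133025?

Base term: filing date + 18 years → 17 August 2024.
Regulatory Review Extension: 1090 days claimed exceeds the 698-day cap, so +698 days → 16 July 2026.
Processing Delay Credit: +632 days → 8 April 2028.
Prosecution Delay Deduction: −297 days → 16 June 2027.

2027-06-16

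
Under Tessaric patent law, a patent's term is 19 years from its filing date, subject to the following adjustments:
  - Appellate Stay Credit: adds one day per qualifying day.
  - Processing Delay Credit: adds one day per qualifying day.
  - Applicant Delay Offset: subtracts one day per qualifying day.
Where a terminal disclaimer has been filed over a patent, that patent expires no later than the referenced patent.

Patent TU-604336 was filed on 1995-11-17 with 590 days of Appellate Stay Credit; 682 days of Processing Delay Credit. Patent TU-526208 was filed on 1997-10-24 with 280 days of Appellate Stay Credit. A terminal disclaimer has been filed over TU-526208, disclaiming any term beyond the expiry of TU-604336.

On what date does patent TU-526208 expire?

Natural term of TU-526208:
  Base: filing + 19 years → 24 October 2016.
  Appellate Stay Credit: +280 days → 31 July 2017.
Expiry of referenced patent TU-604336:
  Base: filing + 19 years → 17 November 2014.
  Appellate Stay Credit: +590 days → 29 June 2016.
  Processing Delay Credit: +682 days → 12 May 2018.
Terminal disclaimer: TU-526208 expires on the earlier of 31 July 2017 and 12 May 2018.

2017-07-31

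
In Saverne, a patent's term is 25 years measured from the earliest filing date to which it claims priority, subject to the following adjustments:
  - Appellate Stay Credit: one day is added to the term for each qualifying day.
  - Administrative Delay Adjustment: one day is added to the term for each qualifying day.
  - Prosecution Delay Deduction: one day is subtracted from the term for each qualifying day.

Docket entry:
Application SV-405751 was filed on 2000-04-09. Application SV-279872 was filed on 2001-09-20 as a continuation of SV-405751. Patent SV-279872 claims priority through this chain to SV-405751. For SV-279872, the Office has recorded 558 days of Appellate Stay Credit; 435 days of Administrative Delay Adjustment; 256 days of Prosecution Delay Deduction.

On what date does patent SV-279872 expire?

2027-04-16

Earliest priority filing: 9 April 2000.
Base term: 9 April 2000 + 25 years → 9 April 2025.
Appellate Stay Credit: +558 days → 19 October 2026.
Administrative Delay Adjustment: +435 days → 28 December 2027.
Prosecution Delay Deduction: −256 days → 16 April 2027.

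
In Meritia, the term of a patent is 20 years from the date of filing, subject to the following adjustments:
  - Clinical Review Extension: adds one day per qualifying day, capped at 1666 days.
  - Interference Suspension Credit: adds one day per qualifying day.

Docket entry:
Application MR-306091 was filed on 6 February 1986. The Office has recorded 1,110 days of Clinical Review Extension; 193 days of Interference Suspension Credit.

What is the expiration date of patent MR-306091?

2009-09-01

Base term: filing date + 20 years → 6 February 2006.
Clinical Review Extension: 1110 days (within the 1666-day cap) → +1110 days → 20 February 2009.
Interference Suspension Credit: +193 days → 1 September 2009.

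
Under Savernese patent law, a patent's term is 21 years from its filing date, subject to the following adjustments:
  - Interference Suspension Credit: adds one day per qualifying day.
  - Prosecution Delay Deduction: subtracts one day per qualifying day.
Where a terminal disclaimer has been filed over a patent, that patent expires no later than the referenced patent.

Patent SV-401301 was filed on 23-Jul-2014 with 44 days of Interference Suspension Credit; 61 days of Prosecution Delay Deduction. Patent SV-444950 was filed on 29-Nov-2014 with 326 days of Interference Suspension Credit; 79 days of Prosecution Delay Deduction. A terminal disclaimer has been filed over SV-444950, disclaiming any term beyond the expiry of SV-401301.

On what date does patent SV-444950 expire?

Natural term of SV-444950:
  Base: filing + 21 years → 29 November 2035.
  Interference Suspension Credit: +326 days → 20 October 2036.
  Prosecution Delay Deduction: −79 days → 2 August 2036.
Expiry of referenced patent SV-401301:
  Base: filing + 21 years → 23 July 2035.
  Interference Suspension Credit: +44 days → 5 September 2035.
  Prosecution Delay Deduction: −61 days → 6 July 2035.
Terminal disclaimer: SV-444950 expires on the earlier of 2 August 2036 and 6 July 2035.

July 6, 2035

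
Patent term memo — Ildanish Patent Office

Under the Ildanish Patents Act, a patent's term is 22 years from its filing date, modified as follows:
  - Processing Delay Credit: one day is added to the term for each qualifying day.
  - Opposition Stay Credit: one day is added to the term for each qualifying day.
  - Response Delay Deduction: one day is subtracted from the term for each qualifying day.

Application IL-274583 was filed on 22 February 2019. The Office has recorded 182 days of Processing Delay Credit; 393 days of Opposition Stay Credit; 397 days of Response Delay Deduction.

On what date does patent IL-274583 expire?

August 19, 2041

Base term: filing date + 22 years → 22 February 2041.
Processing Delay Credit: +182 days → 23 August 2041.
Opposition Stay Credit: +393 days → 20 September 2042.
Response Delay Deduction: −397 days → 19 August 2041.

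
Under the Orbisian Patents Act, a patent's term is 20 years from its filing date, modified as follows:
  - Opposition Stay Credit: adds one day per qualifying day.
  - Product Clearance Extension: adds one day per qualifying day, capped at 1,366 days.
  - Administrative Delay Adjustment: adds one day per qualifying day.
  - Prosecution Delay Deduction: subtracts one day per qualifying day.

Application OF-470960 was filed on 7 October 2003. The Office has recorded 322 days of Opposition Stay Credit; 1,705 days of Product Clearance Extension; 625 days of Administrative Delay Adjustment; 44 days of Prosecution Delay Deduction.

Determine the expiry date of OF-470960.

2029-12-23

Base term: filing date + 20 years → 7 October 2023.
Opposition Stay Credit: +322 days → 24 August 2024.
Product Clearance Extension: 1705 days claimed exceeds the 1366-day cap, so +1366 days → 21 May 2028.
Administrative Delay Adjustment: +625 days → 5 February 2030.
Prosecution Delay Deduction: −44 days → 23 December 2029.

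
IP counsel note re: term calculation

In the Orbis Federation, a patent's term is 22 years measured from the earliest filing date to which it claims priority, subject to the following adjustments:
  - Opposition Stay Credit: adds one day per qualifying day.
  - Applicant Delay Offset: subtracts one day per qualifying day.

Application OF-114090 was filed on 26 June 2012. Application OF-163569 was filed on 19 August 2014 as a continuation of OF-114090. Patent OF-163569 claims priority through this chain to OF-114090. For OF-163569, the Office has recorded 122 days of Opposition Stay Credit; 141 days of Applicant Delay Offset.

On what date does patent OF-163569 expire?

Earliest priority filing: 26 June 2012.
Base term: 26 June 2012 + 22 years → 26 June 2034.
Opposition Stay Credit: +122 days → 26 October 2034.
Applicant Delay Offset: −141 days → 7 June 2034.

2034-06-07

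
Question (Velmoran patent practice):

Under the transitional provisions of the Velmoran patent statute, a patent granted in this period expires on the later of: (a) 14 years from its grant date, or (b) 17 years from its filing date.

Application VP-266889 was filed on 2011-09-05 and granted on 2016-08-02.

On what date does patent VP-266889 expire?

2030-08-02

(a) grant + 14 years → 2 August 2030.
(b) filing + 17 years → 5 September 2028.
Later of the two: 2 August 2030.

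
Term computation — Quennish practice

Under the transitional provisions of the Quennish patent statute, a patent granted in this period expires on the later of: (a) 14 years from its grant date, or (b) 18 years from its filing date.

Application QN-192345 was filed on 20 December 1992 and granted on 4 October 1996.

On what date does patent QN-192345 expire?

2010-12-20

(a) grant + 14 years → 4 October 2010.
(b) filing + 18 years → 20 December 2010.
Later of the two: 20 December 2010.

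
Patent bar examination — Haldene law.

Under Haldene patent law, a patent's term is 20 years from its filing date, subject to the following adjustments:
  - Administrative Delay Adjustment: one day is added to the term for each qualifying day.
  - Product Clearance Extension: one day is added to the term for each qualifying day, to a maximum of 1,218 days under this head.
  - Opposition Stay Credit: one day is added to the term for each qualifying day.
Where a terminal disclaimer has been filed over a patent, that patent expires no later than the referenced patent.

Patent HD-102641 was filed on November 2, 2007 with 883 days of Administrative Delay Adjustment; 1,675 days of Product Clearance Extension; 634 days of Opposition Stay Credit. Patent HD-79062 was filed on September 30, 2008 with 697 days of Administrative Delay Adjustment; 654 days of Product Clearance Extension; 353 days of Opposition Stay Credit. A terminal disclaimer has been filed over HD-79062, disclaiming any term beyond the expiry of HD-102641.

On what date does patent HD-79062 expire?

Natural term of HD-79062:
  Base: filing + 20 years → 30 September 2028.
  Administrative Delay Adjustment: +697 days → 28 August 2030.
  Product Clearance Extension: 654 days (within the 1218-day cap) → +654 days → 12 June 2032.
  Opposition Stay Credit: +353 days → 31 May 2033.
Expiry of referenced patent HD-102641:
  Base: filing + 20 years → 2 November 2027.
  Administrative Delay Adjustment: +883 days → 3 April 2030.
  Product Clearance Extension: 1675 days claimed exceeds the 1218-day cap, so +1218 days → 3 August 2033.
  Opposition Stay Credit: +634 days → 29 April 2035.
Terminal disclaimer: HD-79062 expires on the earlier of 31 May 2033 and 29 April 2035.

May 31, 2033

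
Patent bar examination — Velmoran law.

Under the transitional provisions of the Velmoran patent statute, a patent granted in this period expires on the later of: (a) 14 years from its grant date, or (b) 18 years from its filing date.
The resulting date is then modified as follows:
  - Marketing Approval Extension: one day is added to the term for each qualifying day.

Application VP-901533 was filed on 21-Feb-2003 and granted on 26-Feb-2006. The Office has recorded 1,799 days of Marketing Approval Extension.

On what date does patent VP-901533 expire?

2026-01-25

(a) grant + 14 years → 26 February 2020.
(b) filing + 18 years → 21 February 2021.
Later of the two: 21 February 2021.
Marketing Approval Extension: +1799 days → 25 January 2026.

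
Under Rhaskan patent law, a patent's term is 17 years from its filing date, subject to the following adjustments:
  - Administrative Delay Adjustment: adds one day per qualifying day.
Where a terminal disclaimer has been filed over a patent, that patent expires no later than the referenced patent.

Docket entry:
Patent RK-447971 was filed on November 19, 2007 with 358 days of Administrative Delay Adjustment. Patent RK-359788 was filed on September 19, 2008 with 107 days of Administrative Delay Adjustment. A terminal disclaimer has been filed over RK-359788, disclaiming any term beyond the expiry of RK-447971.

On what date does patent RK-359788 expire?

November 12, 2025

Natural term of RK-359788:
  Base: filing + 17 years → 19 September 2025.
  Administrative Delay Adjustment: +107 days → 4 January 2026.
Expiry of referenced patent RK-447971:
  Base: filing + 17 years → 19 November 2024.
  Administrative Delay Adjustment: +358 days → 12 November 2025.
Terminal disclaimer: RK-359788 expires on the earlier of 4 January 2026 and 12 November 2025.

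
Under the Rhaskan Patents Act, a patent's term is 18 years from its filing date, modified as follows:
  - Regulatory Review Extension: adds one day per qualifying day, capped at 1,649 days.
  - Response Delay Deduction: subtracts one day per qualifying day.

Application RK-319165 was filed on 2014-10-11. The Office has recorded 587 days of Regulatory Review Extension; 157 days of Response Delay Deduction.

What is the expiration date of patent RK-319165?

Base term: filing date + 18 years → 11 October 2032.
Regulatory Review Extension: 587 days (within the 1649-day cap) → +587 days → 21 May 2034.
Response Delay Deduction: −157 days → 15 December 2033.

2033-12-15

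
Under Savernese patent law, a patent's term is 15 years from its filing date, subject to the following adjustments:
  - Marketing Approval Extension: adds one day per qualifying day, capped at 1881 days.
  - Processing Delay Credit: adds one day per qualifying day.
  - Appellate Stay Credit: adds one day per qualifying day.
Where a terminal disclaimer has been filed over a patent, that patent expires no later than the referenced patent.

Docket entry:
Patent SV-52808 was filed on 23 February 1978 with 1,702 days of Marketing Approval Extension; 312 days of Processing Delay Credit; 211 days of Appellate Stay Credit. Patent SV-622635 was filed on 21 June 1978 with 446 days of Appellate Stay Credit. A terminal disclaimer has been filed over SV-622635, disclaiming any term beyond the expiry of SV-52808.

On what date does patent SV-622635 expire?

1994-09-10

Natural term of SV-622635:
  Base: filing + 15 years → 21 June 1993.
  Appellate Stay Credit: +446 days → 10 September 1994.
Expiry of referenced patent SV-52808:
  Base: filing + 15 years → 23 February 1993.
  Marketing Approval Extension: 1702 days (within the 1881-day cap) → +1702 days → 22 October 1997.
  Processing Delay Credit: +312 days → 30 August 1998.
  Appellate Stay Credit: +211 days → 29 March 1999.
Terminal disclaimer: SV-622635 expires on the earlier of 10 September 1994 and 29 March 1999.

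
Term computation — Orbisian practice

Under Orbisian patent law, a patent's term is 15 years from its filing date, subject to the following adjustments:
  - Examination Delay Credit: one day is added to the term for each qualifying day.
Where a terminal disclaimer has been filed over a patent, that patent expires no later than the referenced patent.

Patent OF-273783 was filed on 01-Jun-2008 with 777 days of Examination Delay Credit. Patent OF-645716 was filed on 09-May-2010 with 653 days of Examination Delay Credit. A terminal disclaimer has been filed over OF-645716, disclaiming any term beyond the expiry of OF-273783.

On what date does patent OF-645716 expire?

July 17, 2025

Natural term of OF-645716:
  Base: filing + 15 years → 9 May 2025.
  Examination Delay Credit: +653 days → 21 February 2027.
Expiry of referenced patent OF-273783:
  Base: filing + 15 years → 1 June 2023.
  Examination Delay Credit: +777 days → 17 July 2025.
Terminal disclaimer: OF-645716 expires on the earlier of 21 February 2027 and 17 July 2025.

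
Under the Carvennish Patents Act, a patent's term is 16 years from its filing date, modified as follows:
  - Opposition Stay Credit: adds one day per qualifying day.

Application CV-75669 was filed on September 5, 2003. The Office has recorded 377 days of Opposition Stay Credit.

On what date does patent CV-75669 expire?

September 16, 2020

Base term: filing date + 16 years → 5 September 2019.
Opposition Stay Credit: +377 days → 16 September 2020.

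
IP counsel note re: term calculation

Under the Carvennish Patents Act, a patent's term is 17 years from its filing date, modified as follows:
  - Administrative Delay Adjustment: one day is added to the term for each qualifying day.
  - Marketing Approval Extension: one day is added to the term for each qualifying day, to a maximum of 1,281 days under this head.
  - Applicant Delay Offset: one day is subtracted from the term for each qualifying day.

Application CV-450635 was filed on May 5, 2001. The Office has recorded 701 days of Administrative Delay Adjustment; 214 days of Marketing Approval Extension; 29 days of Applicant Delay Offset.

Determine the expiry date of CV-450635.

Base term: filing date + 17 years → 5 May 2018.
Administrative Delay Adjustment: +701 days → 5 April 2020.
Marketing Approval Extension: 214 days (within the 1281-day cap) → +214 days → 5 November 2020.
Applicant Delay Offset: −29 days → 7 October 2020.

October 7, 2020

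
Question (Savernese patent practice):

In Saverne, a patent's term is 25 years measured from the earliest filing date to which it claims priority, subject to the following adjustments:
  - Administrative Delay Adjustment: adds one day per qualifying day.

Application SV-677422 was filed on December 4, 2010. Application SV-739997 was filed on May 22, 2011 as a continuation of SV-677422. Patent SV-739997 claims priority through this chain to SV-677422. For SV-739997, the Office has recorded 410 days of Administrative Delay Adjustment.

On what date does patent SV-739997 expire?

2037-01-17

Earliest priority filing: 4 December 2010.
Base term: 4 December 2010 + 25 years → 4 December 2035.
Administrative Delay Adjustment: +410 days → 17 January 2037.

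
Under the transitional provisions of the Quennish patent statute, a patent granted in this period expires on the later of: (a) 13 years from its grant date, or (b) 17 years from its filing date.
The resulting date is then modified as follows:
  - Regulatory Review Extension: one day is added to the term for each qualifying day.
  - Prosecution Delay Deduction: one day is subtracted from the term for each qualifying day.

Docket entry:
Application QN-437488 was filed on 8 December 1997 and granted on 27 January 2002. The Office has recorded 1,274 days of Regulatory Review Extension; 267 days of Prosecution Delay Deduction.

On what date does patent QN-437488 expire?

2017-10-30

(a) grant + 13 years → 27 January 2015.
(b) filing + 17 years → 8 December 2014.
Later of the two: 27 January 2015.
Regulatory Review Extension: +1274 days → 24 July 2018.
Prosecution Delay Deduction: −267 days → 30 October 2017.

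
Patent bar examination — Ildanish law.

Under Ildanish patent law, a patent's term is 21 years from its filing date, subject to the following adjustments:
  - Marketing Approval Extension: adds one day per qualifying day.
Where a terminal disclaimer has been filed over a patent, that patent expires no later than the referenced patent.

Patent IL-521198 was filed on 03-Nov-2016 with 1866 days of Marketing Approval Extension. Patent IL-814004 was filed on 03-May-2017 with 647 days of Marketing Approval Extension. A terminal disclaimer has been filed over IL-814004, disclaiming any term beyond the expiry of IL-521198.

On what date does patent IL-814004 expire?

2040-02-09

Natural term of IL-814004:
  Base: filing + 21 years → 3 May 2038.
  Marketing Approval Extension: +647 days → 9 February 2040.
Expiry of referenced patent IL-521198:
  Base: filing + 21 years → 3 November 2037.
  Marketing Approval Extension: +1866 days → 13 December 2042.
Terminal disclaimer: IL-814004 expires on the earlier of 9 February 2040 and 13 December 2042.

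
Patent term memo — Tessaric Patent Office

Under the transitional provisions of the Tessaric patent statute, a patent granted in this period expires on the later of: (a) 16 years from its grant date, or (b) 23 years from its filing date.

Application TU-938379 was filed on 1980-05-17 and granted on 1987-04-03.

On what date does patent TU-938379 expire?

May 17, 2003

(a) grant + 16 years → 3 April 2003.
(b) filing + 23 years → 17 May 2003.
Later of the two: 17 May 2003.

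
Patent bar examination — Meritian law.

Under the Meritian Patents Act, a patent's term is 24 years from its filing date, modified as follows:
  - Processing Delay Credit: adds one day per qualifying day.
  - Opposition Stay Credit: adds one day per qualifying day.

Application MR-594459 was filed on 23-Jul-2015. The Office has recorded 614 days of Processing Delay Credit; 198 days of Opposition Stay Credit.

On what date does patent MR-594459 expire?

October 12, 2041

Base term: filing date + 24 years → 23 July 2039.
Processing Delay Credit: +614 days → 28 March 2041.
Opposition Stay Credit: +198 days → 12 October 2041.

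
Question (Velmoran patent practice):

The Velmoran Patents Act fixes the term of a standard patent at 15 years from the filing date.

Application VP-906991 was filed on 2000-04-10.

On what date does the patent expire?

April 10, 2015

Filing date + 15 years → 10 April 2015.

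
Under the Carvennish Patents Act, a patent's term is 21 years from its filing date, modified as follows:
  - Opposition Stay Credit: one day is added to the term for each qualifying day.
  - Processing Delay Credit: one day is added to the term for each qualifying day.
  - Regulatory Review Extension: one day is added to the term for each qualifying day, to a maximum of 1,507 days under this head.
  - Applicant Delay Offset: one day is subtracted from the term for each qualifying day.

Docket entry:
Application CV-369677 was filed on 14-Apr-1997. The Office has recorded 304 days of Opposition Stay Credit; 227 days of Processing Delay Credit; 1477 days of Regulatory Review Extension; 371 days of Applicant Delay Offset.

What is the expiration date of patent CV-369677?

Base term: filing date + 21 years → 14 April 2018.
Opposition Stay Credit: +304 days → 12 February 2019.
Processing Delay Credit: +227 days → 27 September 2019.
Regulatory Review Extension: 1477 days (within the 1507-day cap) → +1477 days → 13 October 2023.
Applicant Delay Offset: −371 days → 7 October 2022.

October 7, 2022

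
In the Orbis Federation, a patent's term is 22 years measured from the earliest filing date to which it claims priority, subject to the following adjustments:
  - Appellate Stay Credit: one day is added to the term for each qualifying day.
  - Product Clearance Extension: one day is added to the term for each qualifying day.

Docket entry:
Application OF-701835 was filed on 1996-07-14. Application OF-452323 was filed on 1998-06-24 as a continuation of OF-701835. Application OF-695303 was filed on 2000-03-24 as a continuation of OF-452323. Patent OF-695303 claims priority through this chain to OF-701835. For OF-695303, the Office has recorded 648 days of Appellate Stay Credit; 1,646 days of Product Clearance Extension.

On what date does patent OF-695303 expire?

2024-10-24

Earliest priority filing: 14 July 1996.
Base term: 14 July 1996 + 22 years → 14 July 2018.
Appellate Stay Credit: +648 days → 22 April 2020.
Product Clearance Extension: +1646 days → 24 October 2024.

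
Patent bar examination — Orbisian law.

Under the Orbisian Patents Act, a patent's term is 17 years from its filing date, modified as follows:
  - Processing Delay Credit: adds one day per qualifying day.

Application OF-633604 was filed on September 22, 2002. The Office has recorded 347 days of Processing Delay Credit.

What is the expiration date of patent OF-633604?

Base term: filing date + 17 years → 22 September 2019.
Processing Delay Credit: +347 days → 3 September 2020.

2020-09-03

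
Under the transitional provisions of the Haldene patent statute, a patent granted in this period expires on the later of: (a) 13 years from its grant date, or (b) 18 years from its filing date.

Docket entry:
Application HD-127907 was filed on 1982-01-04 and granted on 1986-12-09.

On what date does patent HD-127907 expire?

(a) grant + 13 years → 9 December 1999.
(b) filing + 18 years → 4 January 2000.
Later of the two: 4 January 2000.

January 4, 2000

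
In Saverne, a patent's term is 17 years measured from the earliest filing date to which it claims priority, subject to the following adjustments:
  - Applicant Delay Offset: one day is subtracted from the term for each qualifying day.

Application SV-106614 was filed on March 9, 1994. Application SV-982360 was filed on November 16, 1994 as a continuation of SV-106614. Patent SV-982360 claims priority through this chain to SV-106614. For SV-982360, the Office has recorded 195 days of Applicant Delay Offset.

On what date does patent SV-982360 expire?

August 26, 2010

Earliest priority filing: 9 March 1994.
Base term: 9 March 1994 + 17 years → 9 March 2011.
Applicant Delay Offset: −195 days → 26 August 2010.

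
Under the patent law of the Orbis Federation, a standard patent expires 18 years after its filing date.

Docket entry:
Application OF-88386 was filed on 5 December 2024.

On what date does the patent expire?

Filing date + 18 years → 5 December 2042.

2042-12-05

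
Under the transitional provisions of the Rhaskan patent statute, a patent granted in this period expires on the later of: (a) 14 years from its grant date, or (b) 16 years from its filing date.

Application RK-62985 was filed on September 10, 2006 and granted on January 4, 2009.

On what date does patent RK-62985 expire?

(a) grant + 14 years → 4 January 2023.
(b) filing + 16 years → 10 September 2022.
Later of the two: 4 January 2023.

2023-01-04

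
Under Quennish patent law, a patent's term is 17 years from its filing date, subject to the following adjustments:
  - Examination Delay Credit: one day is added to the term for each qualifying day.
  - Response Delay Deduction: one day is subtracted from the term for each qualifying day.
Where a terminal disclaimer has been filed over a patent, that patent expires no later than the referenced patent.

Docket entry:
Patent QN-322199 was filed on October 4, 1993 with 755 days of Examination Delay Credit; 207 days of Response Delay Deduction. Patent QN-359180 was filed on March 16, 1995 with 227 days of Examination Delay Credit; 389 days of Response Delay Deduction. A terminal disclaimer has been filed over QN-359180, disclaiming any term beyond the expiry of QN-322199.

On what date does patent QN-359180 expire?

2011-10-06

Natural term of QN-359180:
  Base: filing + 17 years → 16 March 2012.
  Examination Delay Credit: +227 days → 29 October 2012.
  Response Delay Deduction: −389 days → 6 October 2011.
Expiry of referenced patent QN-322199:
  Base: filing + 17 years → 4 October 2010.
  Examination Delay Credit: +755 days → 28 October 2012.
  Response Delay Deduction: −207 days → 4 April 2012.
Terminal disclaimer: QN-359180 expires on the earlier of 6 October 2011 and 4 April 2012.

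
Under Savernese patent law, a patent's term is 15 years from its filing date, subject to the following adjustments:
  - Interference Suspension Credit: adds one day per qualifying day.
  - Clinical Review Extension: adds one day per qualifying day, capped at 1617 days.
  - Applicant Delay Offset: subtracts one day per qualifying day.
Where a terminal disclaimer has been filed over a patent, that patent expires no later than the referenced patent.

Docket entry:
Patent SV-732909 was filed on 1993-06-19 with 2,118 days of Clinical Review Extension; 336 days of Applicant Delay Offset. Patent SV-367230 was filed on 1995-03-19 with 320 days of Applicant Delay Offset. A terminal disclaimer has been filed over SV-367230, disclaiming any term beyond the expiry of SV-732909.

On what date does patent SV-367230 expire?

Natural term of SV-367230:
  Base: filing + 15 years → 19 March 2010.
  Applicant Delay Offset: −320 days → 3 May 2009.
Expiry of referenced patent SV-732909:
  Base: filing + 15 years → 19 June 2008.
  Clinical Review Extension: 2118 days claimed exceeds the 1617-day cap, so +1617 days → 22 November 2012.
  Applicant Delay Offset: −336 days → 22 December 2011.
Terminal disclaimer: SV-367230 expires on the earlier of 3 May 2009 and 22 December 2011.

May 3, 2009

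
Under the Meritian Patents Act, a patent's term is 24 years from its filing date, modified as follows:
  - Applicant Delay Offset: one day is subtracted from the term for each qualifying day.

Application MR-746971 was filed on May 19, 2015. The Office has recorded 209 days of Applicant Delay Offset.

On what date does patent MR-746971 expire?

2038-10-22

Base term: filing date + 24 years → 19 May 2039.
Applicant Delay Offset: −209 days → 22 October 2038.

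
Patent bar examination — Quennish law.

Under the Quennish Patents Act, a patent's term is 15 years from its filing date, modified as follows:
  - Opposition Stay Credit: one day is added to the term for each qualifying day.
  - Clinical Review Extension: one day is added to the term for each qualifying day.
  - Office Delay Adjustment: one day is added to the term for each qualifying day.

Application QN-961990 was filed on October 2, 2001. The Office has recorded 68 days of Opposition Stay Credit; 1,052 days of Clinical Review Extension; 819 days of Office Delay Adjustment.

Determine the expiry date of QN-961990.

January 23, 2022

Base term: filing date + 15 years → 2 October 2016.
Opposition Stay Credit: +68 days → 9 December 2016.
Clinical Review Extension: +1052 days → 27 October 2019.
Office Delay Adjustment: +819 days → 23 January 2022.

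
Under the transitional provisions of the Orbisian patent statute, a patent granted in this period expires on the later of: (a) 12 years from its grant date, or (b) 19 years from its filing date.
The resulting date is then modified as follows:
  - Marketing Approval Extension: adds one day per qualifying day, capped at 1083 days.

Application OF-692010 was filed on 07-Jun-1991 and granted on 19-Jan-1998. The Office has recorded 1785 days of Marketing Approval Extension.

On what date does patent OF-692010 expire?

May 25, 2013

(a) grant + 12 years → 19 January 2010.
(b) filing + 19 years → 7 June 2010.
Later of the two: 7 June 2010.
Marketing Approval Extension: 1785 days claimed exceeds the 1083-day cap, so +1083 days → 25 May 2013.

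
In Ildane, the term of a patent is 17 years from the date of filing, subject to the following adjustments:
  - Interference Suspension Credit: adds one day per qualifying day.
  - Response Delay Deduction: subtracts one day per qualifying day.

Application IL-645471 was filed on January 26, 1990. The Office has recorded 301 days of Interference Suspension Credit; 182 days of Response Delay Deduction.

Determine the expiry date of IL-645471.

Base term: filing date + 17 years → 26 January 2007.
Interference Suspension Credit: +301 days → 23 November 2007.
Response Delay Deduction: −182 days → 25 May 2007.

May 25, 2007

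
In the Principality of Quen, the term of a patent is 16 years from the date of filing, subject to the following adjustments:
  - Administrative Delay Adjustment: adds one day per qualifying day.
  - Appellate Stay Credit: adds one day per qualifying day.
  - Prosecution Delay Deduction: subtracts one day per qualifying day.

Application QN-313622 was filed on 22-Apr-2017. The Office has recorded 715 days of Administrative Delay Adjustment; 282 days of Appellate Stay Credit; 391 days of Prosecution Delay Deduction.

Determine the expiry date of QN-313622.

Base term: filing date + 16 years → 22 April 2033.
Administrative Delay Adjustment: +715 days → 7 April 2035.
Appellate Stay Credit: +282 days → 14 January 2036.
Prosecution Delay Deduction: −391 days → 19 December 2034.

December 19, 2034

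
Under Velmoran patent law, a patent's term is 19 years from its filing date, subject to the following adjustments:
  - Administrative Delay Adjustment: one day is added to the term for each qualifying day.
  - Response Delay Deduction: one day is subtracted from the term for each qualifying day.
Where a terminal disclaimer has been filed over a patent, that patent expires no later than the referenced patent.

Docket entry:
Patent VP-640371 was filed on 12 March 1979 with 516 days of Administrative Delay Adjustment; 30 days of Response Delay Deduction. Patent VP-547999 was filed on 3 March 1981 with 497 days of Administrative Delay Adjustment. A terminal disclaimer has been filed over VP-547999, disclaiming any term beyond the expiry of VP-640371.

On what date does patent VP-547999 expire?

Natural term of VP-547999:
  Base: filing + 19 years → 3 March 2000.
  Administrative Delay Adjustment: +497 days → 13 July 2001.
Expiry of referenced patent VP-640371:
  Base: filing + 19 years → 12 March 1998.
  Administrative Delay Adjustment: +516 days → 10 August 1999.
  Response Delay Deduction: −30 days → 11 July 1999.
Terminal disclaimer: VP-547999 expires on the earlier of 13 July 2001 and 11 July 1999.

July 11, 1999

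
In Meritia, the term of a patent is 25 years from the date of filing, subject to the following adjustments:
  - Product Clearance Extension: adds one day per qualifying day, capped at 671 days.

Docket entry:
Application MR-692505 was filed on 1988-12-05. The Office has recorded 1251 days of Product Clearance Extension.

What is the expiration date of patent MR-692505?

October 7, 2015

Base term: filing date + 25 years → 5 December 2013.
Product Clearance Extension: 1251 days claimed exceeds the 671-day cap, so +671 days → 7 October 2015.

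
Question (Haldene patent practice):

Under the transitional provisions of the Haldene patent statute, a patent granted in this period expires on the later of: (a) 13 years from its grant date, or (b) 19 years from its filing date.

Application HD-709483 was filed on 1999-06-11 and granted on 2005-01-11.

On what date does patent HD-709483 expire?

(a) grant + 13 years → 11 January 2018.
(b) filing + 19 years → 11 June 2018.
Later of the two: 11 June 2018.

June 11, 2018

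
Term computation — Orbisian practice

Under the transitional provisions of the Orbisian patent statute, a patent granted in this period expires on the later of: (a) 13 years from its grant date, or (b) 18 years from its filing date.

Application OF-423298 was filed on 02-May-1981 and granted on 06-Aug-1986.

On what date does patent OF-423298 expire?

(a) grant + 13 years → 6 August 1999.
(b) filing + 18 years → 2 May 1999.
Later of the two: 6 August 1999.

1999-08-06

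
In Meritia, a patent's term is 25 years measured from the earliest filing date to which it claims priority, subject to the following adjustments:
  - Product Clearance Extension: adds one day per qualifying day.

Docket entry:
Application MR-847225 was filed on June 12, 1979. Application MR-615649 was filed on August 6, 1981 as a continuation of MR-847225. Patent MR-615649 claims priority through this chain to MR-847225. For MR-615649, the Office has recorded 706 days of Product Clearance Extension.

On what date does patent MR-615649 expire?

Earliest priority filing: 12 June 1979.
Base term: 12 June 1979 + 25 years → 12 June 2004.
Product Clearance Extension: +706 days → 19 May 2006.

2006-05-19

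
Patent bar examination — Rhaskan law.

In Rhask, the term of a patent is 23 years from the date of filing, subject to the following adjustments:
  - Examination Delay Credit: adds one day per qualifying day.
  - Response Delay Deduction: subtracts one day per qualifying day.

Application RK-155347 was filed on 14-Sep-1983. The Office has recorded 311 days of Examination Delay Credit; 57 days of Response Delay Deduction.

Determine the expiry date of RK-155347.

Base term: filing date + 23 years → 14 September 2006.
Examination Delay Credit: +311 days → 22 July 2007.
Response Delay Deduction: −57 days → 26 May 2007.

2007-05-26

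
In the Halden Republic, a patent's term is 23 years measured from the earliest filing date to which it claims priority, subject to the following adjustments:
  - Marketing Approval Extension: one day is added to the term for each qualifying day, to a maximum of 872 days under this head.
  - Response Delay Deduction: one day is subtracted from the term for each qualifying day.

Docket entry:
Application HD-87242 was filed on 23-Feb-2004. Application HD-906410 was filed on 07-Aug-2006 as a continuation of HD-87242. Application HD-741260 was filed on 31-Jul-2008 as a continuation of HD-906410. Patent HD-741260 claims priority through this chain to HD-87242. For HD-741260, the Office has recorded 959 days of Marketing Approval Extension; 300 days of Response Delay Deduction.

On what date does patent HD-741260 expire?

September 17, 2028

Earliest priority filing: 23 February 2004.
Base term: 23 February 2004 + 23 years → 23 February 2027.
Marketing Approval Extension: 959 days claimed exceeds the 872-day cap, so +872 days → 14 July 2029.
Response Delay Deduction: −300 days → 17 September 2028.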